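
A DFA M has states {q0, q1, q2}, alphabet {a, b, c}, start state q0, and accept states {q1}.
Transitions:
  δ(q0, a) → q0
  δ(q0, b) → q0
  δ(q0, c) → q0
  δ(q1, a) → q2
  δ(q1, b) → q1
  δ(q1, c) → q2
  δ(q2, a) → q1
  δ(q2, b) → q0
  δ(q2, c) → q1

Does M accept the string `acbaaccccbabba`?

q0 --a--> q0
q0 --c--> q0
q0 --b--> q0
q0 --a--> q0
q0 --a--> q0
q0 --c--> q0
q0 --c--> q0
q0 --c--> q0
q0 --c--> q0
q0 --b--> q0
q0 --a--> q0
q0 --b--> q0
q0 --b--> q0
q0 --a--> q0
End in state q0, which is not an accepting state.

rejected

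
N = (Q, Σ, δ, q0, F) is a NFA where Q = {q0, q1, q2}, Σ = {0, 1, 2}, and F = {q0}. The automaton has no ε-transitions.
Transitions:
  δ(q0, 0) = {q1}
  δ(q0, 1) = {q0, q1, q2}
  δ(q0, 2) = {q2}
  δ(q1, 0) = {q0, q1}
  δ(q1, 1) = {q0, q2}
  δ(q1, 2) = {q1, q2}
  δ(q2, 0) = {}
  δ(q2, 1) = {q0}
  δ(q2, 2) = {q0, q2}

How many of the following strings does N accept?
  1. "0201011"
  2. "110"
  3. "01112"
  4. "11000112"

"0201011": accepted
"110": accepted
"01112": accepted
"11000112": accepted

4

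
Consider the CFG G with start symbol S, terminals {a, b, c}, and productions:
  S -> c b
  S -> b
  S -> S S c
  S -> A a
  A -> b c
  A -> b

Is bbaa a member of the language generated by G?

no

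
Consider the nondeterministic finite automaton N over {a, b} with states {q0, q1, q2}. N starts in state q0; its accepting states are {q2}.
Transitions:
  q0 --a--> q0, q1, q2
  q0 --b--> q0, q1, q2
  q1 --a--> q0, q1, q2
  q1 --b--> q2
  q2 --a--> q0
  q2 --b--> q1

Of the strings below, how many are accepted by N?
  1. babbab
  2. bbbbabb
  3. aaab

3

babbab: accepted
bbbbabb: accepted
aaab: accepted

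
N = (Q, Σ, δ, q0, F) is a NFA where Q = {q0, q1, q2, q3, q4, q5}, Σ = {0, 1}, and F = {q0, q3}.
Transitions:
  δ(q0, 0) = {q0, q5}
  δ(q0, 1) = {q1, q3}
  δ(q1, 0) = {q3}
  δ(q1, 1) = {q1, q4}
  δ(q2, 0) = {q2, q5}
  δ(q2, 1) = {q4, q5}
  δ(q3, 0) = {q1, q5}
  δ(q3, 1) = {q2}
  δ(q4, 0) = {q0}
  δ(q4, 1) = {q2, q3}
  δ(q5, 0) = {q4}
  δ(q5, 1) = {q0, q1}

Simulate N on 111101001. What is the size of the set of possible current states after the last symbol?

Start: {q0}
read 1: {q1, q3}
read 1: {q1, q2, q4}
read 1: {q1, q2, q3, q4, q5}
read 1: {q0, q1, q2, q3, q4, q5}
read 0: {q0, q1, q2, q3, q4, q5}
read 1: {q0, q1, q2, q3, q4, q5}
read 0: {q0, q1, q2, q3, q4, q5}
read 0: {q0, q1, q2, q3, q4, q5}
read 1: {q0, q1, q2, q3, q4, q5}
Final reachable set {q0, q1, q2, q3, q4, q5} has 6 states.

6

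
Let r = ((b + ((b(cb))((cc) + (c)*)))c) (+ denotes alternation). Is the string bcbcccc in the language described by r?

Split as bcbccc·c: (b+((b(cb))((cc)+(c)*))) matches bcbccc and c matches c.

yes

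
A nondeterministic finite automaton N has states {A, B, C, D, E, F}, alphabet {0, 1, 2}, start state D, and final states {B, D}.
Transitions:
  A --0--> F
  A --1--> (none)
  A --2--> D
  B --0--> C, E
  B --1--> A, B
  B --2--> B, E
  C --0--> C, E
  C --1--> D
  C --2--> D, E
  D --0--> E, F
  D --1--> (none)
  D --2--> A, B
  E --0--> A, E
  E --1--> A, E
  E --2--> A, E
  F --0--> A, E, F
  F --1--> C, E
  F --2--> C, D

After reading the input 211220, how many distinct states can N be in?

4

Start: {D}
read 2: {A, B}
read 1: {A, B}
read 1: {A, B}
read 2: {B, D, E}
read 2: {A, B, E}
read 0: {A, C, E, F}
Final reachable set {A, C, E, F} has 4 states.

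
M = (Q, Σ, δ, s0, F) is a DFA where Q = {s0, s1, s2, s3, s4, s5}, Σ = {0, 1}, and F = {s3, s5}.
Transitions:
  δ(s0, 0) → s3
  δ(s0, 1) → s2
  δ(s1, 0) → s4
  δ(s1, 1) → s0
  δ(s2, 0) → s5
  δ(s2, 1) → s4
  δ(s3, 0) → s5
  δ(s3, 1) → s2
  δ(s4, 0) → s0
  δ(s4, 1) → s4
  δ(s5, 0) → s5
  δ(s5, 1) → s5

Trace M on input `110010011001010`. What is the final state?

s0 --1--> s2
s2 --1--> s4
s4 --0--> s0
s0 --0--> s3
s3 --1--> s2
s2 --0--> s5
s5 --0--> s5
s5 --1--> s5
s5 --1--> s5
s5 --0--> s5
s5 --0--> s5
s5 --1--> s5
s5 --0--> s5
s5 --1--> s5
s5 --0--> s5

s5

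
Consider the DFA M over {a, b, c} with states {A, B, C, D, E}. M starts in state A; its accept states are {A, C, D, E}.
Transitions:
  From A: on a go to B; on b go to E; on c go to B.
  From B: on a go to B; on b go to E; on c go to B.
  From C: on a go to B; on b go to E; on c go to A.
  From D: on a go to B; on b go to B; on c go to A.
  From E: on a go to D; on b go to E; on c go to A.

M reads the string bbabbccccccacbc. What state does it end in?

A --b--> E
E --b--> E
E --a--> D
D --b--> B
B --b--> E
E --c--> A
A --c--> B
B --c--> B
B --c--> B
B --c--> B
B --c--> B
B --a--> B
B --c--> B
B --b--> E
E --c--> A

A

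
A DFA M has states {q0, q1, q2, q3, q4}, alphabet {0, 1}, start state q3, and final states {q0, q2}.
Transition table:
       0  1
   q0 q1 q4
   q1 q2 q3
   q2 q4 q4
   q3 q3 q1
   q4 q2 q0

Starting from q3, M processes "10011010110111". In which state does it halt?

q3 --1--> q1
q1 --0--> q2
q2 --0--> q4
q4 --1--> q0
q0 --1--> q4
q4 --0--> q2
q2 --1--> q4
q4 --0--> q2
q2 --1--> q4
q4 --1--> q0
q0 --0--> q1
q1 --1--> q3
q3 --1--> q1
q1 --1--> q3

q3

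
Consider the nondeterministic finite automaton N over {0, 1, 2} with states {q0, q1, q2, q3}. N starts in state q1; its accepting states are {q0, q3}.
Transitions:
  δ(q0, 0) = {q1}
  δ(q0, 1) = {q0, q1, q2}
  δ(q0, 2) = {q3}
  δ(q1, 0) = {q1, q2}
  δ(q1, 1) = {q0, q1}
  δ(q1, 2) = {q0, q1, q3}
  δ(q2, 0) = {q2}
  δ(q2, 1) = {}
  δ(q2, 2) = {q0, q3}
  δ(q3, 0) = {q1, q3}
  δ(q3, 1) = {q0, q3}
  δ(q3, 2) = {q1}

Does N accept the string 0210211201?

Start: {q1}
read 0: {q1, q2}
read 2: {q0, q1, q3}
read 1: {q0, q1, q2, q3}
read 0: {q1, q2, q3}
read 2: {q0, q1, q3}
read 1: {q0, q1, q2, q3}
read 1: {q0, q1, q2, q3}
read 2: {q0, q1, q3}
read 0: {q1, q2, q3}
read 1: {q0, q1, q3}
Reachable ∩ accepting = {q0, q3} — nonempty.

accepted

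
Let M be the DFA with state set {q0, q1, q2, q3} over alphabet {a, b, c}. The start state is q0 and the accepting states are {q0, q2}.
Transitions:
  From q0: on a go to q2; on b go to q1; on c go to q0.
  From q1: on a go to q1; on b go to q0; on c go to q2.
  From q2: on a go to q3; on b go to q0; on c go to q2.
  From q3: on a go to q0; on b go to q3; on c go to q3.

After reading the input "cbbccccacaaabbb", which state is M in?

q0 --c--> q0
q0 --b--> q1
q1 --b--> q0
q0 --c--> q0
q0 --c--> q0
q0 --c--> q0
q0 --c--> q0
q0 --a--> q2
q2 --c--> q2
q2 --a--> q3
q3 --a--> q0
q0 --a--> q2
q2 --b--> q0
q0 --b--> q1
q1 --b--> q0

q0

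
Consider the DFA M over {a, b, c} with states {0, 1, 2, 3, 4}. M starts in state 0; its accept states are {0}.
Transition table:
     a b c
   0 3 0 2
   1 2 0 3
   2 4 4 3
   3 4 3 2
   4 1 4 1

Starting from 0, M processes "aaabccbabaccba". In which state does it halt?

0 --a--> 3
3 --a--> 4
4 --a--> 1
1 --b--> 0
0 --c--> 2
2 --c--> 3
3 --b--> 3
3 --a--> 4
4 --b--> 4
4 --a--> 1
1 --c--> 3
3 --c--> 2
2 --b--> 4
4 --a--> 1

1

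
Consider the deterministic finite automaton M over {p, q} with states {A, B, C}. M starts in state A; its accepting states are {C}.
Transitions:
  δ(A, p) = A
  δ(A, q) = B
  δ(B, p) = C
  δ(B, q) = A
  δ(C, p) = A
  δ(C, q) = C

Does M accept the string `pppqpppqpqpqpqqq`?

A --p--> A
A --p--> A
A --p--> A
A --q--> B
B --p--> C
C --p--> A
A --p--> A
A --q--> B
B --p--> C
C --q--> C
C --p--> A
A --q--> B
B --p--> C
C --q--> C
C --q--> C
C --q--> C
End in state C, which is an accepting state.

accepted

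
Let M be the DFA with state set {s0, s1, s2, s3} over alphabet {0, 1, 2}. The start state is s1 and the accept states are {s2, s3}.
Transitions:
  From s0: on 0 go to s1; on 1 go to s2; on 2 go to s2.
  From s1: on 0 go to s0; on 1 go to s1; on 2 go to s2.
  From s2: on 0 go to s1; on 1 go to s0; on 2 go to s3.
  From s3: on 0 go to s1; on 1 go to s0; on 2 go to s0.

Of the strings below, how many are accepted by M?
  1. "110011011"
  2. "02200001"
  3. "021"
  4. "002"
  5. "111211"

"110011011": rejected
"02200001": accepted
"021": rejected
"002": accepted
"111211": accepted

3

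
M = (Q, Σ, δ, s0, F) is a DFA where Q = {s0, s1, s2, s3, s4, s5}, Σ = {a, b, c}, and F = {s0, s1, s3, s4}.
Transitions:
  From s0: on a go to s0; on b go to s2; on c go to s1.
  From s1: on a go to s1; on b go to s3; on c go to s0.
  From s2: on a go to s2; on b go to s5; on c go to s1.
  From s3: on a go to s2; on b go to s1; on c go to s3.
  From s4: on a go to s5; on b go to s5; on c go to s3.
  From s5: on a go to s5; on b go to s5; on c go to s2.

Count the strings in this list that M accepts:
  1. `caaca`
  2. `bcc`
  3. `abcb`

3

`caaca`: accepted
`bcc`: accepted
`abcb`: accepted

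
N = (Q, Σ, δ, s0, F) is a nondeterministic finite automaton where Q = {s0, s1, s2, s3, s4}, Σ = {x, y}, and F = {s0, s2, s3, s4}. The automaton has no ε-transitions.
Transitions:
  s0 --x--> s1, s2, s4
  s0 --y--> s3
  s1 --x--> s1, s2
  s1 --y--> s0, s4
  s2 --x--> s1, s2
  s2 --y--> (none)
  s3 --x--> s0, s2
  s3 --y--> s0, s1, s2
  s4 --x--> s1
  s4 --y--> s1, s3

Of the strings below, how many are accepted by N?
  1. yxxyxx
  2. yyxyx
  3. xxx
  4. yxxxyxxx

yxxyxx: accepted
yyxyx: accepted
xxx: accepted
yxxxyxxx: accepted

4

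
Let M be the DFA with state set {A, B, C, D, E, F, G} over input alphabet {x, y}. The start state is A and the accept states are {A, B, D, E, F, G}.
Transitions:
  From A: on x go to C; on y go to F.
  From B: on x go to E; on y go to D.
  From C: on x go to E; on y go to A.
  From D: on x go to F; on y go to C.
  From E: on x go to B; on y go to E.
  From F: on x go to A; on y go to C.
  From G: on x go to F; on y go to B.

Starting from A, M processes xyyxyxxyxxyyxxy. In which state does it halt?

A --x--> C
C --y--> A
A --y--> F
F --x--> A
A --y--> F
F --x--> A
A --x--> C
C --y--> A
A --x--> C
C --x--> E
E --y--> E
E --y--> E
E --x--> B
B --x--> E
E --y--> E

E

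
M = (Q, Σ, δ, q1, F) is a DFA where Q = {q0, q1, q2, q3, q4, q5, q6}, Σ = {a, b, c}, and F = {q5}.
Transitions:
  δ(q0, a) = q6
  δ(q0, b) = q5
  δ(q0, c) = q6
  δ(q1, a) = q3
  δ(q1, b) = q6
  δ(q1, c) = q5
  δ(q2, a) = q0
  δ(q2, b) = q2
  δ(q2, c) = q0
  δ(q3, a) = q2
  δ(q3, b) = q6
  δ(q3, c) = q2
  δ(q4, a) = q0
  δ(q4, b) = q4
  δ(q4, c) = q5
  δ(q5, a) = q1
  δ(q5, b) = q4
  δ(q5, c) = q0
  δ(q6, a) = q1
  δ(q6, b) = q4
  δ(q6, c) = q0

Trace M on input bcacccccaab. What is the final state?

q1 --b--> q6
q6 --c--> q0
q0 --a--> q6
q6 --c--> q0
q0 --c--> q6
q6 --c--> q0
q0 --c--> q6
q6 --c--> q0
q0 --a--> q6
q6 --a--> q1
q1 --b--> q6

q6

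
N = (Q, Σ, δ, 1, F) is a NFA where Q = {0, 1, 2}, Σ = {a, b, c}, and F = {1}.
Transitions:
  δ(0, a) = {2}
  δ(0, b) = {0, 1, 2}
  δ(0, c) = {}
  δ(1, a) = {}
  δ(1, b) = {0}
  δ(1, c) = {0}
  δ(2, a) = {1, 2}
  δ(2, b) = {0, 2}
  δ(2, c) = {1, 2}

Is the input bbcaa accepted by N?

Start: {1}
read b: {0}
read b: {0, 1, 2}
read c: {0, 1, 2}
read a: {1, 2}
read a: {1, 2}
Reachable ∩ accepting = {1} — nonempty.

accepted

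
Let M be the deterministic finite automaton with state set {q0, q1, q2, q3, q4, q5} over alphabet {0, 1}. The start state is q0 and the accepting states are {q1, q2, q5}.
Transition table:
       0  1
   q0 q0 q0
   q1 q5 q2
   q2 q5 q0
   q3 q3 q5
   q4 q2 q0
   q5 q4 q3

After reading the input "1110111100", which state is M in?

q0

q0 --1--> q0
q0 --1--> q0
q0 --1--> q0
q0 --0--> q0
q0 --1--> q0
q0 --1--> q0
q0 --1--> q0
q0 --1--> q0
q0 --0--> q0
q0 --0--> q0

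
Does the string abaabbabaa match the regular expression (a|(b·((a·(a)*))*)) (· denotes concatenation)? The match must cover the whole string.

Neither a nor (b·((a·(a)*))*) matches abaabbabaa.

no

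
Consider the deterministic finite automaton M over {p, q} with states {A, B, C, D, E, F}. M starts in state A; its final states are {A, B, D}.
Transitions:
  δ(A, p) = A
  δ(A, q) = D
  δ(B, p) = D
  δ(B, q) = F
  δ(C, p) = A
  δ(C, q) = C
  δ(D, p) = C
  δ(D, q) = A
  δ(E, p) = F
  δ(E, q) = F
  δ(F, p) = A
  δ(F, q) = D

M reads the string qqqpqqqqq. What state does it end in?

C

A --q--> D
D --q--> A
A --q--> D
D --p--> C
C --q--> C
C --q--> C
C --q--> C
C --q--> C
C --q--> C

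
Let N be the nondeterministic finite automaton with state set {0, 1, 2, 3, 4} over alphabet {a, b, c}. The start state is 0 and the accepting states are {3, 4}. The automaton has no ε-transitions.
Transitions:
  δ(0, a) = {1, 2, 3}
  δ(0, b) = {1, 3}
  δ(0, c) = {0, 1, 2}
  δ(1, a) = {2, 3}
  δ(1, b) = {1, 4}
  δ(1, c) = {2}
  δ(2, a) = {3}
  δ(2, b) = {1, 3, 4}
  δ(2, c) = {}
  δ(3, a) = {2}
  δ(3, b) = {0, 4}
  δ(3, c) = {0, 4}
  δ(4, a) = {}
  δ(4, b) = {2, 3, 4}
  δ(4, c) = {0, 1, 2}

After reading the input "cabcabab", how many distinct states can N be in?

Start: {0}
read c: {0, 1, 2}
read a: {1, 2, 3}
read b: {0, 1, 3, 4}
read c: {0, 1, 2, 4}
read a: {1, 2, 3}
read b: {0, 1, 3, 4}
read a: {1, 2, 3}
read b: {0, 1, 3, 4}
Final reachable set {0, 1, 3, 4} has 4 states.

4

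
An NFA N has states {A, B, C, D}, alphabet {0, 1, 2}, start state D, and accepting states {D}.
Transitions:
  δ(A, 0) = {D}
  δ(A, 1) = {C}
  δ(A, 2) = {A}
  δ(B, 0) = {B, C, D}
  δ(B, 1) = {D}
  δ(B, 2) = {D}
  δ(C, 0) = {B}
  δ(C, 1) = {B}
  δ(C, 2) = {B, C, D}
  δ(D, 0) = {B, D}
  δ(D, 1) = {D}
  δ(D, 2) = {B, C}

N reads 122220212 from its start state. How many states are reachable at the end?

3

Start: {D}
read 1: {D}
read 2: {B, C}
read 2: {B, C, D}
read 2: {B, C, D}
read 2: {B, C, D}
read 0: {B, C, D}
read 2: {B, C, D}
read 1: {B, D}
read 2: {B, C, D}
Final reachable set {B, C, D} has 3 states.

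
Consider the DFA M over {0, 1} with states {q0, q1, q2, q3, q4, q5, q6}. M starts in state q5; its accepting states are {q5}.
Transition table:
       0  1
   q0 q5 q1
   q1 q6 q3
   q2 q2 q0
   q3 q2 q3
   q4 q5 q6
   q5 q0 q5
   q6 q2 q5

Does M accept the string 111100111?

q5 --1--> q5
q5 --1--> q5
q5 --1--> q5
q5 --1--> q5
q5 --0--> q0
q0 --0--> q5
q5 --1--> q5
q5 --1--> q5
q5 --1--> q5
End in state q5, which is an accepting state.

accepted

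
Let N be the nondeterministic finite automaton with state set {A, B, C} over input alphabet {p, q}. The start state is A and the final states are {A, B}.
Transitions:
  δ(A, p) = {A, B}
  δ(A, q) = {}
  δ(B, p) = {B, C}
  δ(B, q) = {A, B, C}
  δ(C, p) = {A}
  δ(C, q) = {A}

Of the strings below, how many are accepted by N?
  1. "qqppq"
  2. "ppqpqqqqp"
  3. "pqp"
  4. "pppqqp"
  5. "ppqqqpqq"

"qqppq": rejected
"ppqpqqqqp": accepted
"pqp": accepted
"pppqqp": accepted
"ppqqqpqq": accepted

4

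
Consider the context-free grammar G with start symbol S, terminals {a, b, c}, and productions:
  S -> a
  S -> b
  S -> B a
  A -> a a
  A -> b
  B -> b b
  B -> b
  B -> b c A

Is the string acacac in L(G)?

no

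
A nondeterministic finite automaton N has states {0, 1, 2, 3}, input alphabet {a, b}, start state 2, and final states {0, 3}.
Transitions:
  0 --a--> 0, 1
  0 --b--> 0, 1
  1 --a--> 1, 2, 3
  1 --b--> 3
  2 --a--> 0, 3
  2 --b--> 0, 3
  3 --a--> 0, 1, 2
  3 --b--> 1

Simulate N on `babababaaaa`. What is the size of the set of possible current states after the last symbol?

Start: {2}
read b: {0, 3}
read a: {0, 1, 2}
read b: {0, 1, 3}
read a: {0, 1, 2, 3}
read b: {0, 1, 3}
read a: {0, 1, 2, 3}
read b: {0, 1, 3}
read a: {0, 1, 2, 3}
read a: {0, 1, 2, 3}
read a: {0, 1, 2, 3}
read a: {0, 1, 2, 3}
Final reachable set {0, 1, 2, 3} has 4 states.

4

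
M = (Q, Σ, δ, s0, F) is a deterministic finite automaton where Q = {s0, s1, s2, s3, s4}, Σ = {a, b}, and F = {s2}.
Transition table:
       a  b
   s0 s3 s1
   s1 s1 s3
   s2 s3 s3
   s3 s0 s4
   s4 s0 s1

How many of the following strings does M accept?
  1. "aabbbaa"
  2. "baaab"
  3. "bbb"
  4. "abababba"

0

"aabbbaa": rejected
"baaab": rejected
"bbb": rejected
"abababba": rejected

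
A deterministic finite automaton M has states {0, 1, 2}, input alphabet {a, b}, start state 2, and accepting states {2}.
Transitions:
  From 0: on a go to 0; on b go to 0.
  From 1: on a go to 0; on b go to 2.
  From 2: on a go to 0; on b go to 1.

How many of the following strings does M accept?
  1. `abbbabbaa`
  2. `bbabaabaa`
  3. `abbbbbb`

`abbbabbaa`: rejected
`bbabaabaa`: rejected
`abbbbbb`: rejected

0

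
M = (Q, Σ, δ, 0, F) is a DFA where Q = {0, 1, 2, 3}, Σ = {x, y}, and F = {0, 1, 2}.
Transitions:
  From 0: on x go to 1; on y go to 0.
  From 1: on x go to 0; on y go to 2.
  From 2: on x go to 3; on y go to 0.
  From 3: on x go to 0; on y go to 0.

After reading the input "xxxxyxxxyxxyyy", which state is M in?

0

0 --x--> 1
1 --x--> 0
0 --x--> 1
1 --x--> 0
0 --y--> 0
0 --x--> 1
1 --x--> 0
0 --x--> 1
1 --y--> 2
2 --x--> 3
3 --x--> 0
0 --y--> 0
0 --y--> 0
0 --y--> 0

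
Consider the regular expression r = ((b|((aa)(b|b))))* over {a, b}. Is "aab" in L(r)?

yes

Split into 1 piece aab; each matches (b|((aa)(b|b))).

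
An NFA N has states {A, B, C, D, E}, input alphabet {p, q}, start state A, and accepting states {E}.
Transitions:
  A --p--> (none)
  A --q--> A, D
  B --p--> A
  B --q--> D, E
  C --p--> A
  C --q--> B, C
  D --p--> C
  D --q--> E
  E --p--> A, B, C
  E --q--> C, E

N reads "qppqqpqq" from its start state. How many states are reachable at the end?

5

Start: {A}
read q: {A, D}
read p: {C}
read p: {A}
read q: {A, D}
read q: {A, D, E}
read p: {A, B, C}
read q: {A, B, C, D, E}
read q: {A, B, C, D, E}
Final reachable set {A, B, C, D, E} has 5 states.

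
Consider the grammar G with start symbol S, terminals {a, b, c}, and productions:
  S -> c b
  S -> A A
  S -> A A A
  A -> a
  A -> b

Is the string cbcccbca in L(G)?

no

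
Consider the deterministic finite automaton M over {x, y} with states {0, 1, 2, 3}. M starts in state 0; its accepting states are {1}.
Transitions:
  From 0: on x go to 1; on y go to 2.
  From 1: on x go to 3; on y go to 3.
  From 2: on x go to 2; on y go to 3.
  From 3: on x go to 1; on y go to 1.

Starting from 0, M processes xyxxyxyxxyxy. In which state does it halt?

0 --x--> 1
1 --y--> 3
3 --x--> 1
1 --x--> 3
3 --y--> 1
1 --x--> 3
3 --y--> 1
1 --x--> 3
3 --x--> 1
1 --y--> 3
3 --x--> 1
1 --y--> 3

3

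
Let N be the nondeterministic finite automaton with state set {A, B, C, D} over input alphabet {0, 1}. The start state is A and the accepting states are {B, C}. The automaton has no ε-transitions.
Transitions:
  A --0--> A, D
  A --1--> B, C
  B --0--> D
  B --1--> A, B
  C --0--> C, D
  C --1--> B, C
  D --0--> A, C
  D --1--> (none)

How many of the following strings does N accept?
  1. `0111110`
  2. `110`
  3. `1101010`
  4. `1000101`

4

`0111110`: accepted
`110`: accepted
`1101010`: accepted
`1000101`: accepted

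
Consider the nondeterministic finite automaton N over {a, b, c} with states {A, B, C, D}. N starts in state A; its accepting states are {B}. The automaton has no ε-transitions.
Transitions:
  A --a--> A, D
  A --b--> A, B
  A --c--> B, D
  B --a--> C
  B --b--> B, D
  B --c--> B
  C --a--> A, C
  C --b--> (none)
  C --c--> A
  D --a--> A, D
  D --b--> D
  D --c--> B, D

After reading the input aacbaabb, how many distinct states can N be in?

Start: {A}
read a: {A, D}
read a: {A, D}
read c: {B, D}
read b: {B, D}
read a: {A, C, D}
read a: {A, C, D}
read b: {A, B, D}
read b: {A, B, D}
Final reachable set {A, B, D} has 3 states.

3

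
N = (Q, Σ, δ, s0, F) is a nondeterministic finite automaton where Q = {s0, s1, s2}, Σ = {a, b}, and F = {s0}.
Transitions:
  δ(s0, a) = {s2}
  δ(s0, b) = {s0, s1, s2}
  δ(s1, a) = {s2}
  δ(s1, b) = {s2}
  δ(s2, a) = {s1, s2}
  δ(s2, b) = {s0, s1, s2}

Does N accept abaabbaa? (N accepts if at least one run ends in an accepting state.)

Start: {s0}
read a: {s2}
read b: {s0, s1, s2}
read a: {s1, s2}
read a: {s1, s2}
read b: {s0, s1, s2}
read b: {s0, s1, s2}
read a: {s1, s2}
read a: {s1, s2}
Reachable ∩ accepting = {} — empty.

rejected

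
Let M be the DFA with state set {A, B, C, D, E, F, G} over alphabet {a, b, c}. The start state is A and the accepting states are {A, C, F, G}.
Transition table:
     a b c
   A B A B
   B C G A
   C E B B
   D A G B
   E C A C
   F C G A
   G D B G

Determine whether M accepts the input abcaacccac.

A --a--> B
B --b--> G
G --c--> G
G --a--> D
D --a--> A
A --c--> B
B --c--> A
A --c--> B
B --a--> C
C --c--> B
End in state B, which is not an accepting state.

rejected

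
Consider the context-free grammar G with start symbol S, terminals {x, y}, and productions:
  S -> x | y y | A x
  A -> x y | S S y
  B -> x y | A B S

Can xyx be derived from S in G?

S ⇒ Ax ⇒ xyx

yes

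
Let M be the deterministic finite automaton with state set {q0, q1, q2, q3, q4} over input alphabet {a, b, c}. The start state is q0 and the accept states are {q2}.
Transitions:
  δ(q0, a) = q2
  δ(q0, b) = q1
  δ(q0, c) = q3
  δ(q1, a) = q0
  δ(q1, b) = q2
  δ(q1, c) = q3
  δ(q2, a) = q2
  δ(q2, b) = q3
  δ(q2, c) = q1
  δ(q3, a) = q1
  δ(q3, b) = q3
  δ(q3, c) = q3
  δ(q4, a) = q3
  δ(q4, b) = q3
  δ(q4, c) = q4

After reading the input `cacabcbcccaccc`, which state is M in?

q3

q0 --c--> q3
q3 --a--> q1
q1 --c--> q3
q3 --a--> q1
q1 --b--> q2
q2 --c--> q1
q1 --b--> q2
q2 --c--> q1
q1 --c--> q3
q3 --c--> q3
q3 --a--> q1
q1 --c--> q3
q3 --c--> q3
q3 --c--> q3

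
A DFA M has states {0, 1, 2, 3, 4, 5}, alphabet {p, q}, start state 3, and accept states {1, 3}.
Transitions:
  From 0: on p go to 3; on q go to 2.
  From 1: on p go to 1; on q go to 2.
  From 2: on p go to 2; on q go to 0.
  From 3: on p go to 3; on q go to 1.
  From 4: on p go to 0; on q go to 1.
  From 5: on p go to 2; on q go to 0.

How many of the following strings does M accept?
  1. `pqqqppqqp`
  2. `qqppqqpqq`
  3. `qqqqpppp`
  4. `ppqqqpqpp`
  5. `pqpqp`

`pqqqppqqp`: rejected
`qqppqqpqq`: rejected
`qqqqpppp`: rejected
`ppqqqpqpp`: accepted
`pqpqp`: rejected

1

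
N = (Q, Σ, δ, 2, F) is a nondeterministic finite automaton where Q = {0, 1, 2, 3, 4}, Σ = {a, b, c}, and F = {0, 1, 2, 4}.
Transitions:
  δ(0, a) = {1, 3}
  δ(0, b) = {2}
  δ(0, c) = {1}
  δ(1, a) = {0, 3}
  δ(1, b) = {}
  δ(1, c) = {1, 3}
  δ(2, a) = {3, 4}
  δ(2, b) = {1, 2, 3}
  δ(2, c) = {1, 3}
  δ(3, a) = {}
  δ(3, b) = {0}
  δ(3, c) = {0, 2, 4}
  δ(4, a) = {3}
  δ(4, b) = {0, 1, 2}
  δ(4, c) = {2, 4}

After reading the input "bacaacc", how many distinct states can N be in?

Start: {2}
read b: {1, 2, 3}
read a: {0, 3, 4}
read c: {0, 1, 2, 4}
read a: {0, 1, 3, 4}
read a: {0, 1, 3}
read c: {0, 1, 2, 3, 4}
read c: {0, 1, 2, 3, 4}
Final reachable set {0, 1, 2, 3, 4} has 5 states.

5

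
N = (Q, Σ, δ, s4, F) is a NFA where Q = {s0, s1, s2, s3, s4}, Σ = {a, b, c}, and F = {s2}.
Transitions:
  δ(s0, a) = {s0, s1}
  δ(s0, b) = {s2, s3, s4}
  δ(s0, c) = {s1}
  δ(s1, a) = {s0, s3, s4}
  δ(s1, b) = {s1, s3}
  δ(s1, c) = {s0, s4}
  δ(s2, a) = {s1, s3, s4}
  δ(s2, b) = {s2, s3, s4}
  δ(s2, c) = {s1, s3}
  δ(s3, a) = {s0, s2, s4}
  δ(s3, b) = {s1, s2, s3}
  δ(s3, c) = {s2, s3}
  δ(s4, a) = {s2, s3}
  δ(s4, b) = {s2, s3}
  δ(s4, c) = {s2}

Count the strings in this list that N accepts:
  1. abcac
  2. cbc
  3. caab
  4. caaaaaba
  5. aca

abcac: accepted
cbc: accepted
caab: accepted
caaaaaba: accepted
aca: accepted

5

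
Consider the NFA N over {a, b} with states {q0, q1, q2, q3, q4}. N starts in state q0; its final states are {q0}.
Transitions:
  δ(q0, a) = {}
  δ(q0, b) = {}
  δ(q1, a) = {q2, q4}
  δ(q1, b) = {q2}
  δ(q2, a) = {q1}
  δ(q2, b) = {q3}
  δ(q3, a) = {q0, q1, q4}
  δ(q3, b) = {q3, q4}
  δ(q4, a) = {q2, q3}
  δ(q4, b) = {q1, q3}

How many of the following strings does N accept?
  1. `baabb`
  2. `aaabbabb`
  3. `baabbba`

0

`baabb`: rejected
`aaabbabb`: rejected
`baabbba`: rejected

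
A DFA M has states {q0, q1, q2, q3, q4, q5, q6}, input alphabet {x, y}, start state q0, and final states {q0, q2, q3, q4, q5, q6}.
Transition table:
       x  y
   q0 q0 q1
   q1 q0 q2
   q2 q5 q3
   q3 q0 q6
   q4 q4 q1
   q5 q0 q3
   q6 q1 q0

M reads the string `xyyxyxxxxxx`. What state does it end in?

q0

q0 --x--> q0
q0 --y--> q1
q1 --y--> q2
q2 --x--> q5
q5 --y--> q3
q3 --x--> q0
q0 --x--> q0
q0 --x--> q0
q0 --x--> q0
q0 --x--> q0
q0 --x--> q0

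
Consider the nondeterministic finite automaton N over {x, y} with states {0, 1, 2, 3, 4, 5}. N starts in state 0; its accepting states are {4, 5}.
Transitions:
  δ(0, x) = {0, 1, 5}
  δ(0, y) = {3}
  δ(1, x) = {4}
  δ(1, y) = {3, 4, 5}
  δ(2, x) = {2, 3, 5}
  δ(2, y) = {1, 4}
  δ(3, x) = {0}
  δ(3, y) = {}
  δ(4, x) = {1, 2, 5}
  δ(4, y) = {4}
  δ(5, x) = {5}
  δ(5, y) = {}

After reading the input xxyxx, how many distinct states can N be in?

6

Start: {0}
read x: {0, 1, 5}
read x: {0, 1, 4, 5}
read y: {3, 4, 5}
read x: {0, 1, 2, 5}
read x: {0, 1, 2, 3, 4, 5}
Final reachable set {0, 1, 2, 3, 4, 5} has 6 states.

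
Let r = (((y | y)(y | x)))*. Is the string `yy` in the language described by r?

yes

Split into 1 piece yy; each matches ((y|y)(y|x)).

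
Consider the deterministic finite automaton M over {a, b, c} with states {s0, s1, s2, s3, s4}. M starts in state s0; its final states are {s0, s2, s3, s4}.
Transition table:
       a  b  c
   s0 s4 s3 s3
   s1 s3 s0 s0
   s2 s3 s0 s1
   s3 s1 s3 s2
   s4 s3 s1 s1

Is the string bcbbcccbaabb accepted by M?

s0 --b--> s3
s3 --c--> s2
s2 --b--> s0
s0 --b--> s3
s3 --c--> s2
s2 --c--> s1
s1 --c--> s0
s0 --b--> s3
s3 --a--> s1
s1 --a--> s3
s3 --b--> s3
s3 --b--> s3
End in state s3, which is an accepting state.

accepted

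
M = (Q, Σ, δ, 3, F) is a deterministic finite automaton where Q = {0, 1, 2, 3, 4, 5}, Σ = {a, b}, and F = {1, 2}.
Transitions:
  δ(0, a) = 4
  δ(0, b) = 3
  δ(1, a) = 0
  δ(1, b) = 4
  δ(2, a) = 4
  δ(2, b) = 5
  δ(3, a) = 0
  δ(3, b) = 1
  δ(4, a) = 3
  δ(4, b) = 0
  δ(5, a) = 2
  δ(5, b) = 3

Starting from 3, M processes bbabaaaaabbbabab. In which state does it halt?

3

3 --b--> 1
1 --b--> 4
4 --a--> 3
3 --b--> 1
1 --a--> 0
0 --a--> 4
4 --a--> 3
3 --a--> 0
0 --a--> 4
4 --b--> 0
0 --b--> 3
3 --b--> 1
1 --a--> 0
0 --b--> 3
3 --a--> 0
0 --b--> 3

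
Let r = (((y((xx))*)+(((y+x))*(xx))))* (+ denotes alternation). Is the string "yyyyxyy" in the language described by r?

yyyyxyy cannot be split into zero or more pieces each matching ((y((xx))*)+(((y+x))*(xx))).

no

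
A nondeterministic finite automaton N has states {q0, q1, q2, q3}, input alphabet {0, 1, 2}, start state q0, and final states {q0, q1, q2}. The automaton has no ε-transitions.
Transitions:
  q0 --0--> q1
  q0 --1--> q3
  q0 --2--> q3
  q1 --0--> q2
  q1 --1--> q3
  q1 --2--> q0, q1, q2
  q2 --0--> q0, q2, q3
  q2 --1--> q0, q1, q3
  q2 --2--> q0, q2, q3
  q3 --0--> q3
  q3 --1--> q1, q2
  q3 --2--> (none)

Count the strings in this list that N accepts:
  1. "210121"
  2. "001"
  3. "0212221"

"210121": accepted
"001": accepted
"0212221": accepted

3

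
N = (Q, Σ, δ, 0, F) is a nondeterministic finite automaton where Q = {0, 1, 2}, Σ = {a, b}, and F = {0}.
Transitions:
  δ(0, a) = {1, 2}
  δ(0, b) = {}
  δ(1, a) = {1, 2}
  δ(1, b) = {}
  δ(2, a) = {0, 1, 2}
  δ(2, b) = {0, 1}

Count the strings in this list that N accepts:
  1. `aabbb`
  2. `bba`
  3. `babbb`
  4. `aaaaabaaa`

`aabbb`: rejected
`bba`: rejected
`babbb`: rejected
`aaaaabaaa`: accepted

1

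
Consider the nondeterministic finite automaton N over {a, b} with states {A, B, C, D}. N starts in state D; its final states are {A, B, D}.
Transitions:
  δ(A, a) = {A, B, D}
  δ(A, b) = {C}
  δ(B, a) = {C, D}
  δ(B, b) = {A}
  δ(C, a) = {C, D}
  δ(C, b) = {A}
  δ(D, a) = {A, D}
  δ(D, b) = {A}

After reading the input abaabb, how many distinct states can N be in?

Start: {D}
read a: {A, D}
read b: {A, C}
read a: {A, B, C, D}
read a: {A, B, C, D}
read b: {A, C}
read b: {A, C}
Final reachable set {A, C} has 2 states.

2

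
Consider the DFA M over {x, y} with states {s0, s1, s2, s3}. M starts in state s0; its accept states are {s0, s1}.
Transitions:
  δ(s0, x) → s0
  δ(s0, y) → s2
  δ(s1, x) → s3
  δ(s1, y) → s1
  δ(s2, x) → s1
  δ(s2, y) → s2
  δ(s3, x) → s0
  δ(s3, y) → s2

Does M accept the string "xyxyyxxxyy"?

rejected

s0 --x--> s0
s0 --y--> s2
s2 --x--> s1
s1 --y--> s1
s1 --y--> s1
s1 --x--> s3
s3 --x--> s0
s0 --x--> s0
s0 --y--> s2
s2 --y--> s2
End in state s2, which is not an accepting state.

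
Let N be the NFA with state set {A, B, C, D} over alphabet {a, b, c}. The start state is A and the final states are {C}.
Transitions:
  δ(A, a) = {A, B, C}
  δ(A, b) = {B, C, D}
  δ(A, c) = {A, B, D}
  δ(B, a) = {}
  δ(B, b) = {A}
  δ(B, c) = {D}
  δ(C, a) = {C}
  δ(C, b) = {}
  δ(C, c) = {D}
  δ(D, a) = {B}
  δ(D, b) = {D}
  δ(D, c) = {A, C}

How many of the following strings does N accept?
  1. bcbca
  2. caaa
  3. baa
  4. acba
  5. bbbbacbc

bcbca: accepted
caaa: accepted
baa: accepted
acba: accepted
bbbbacbc: accepted

5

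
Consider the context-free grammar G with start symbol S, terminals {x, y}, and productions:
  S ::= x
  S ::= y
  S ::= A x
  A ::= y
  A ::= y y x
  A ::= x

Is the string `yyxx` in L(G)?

yes

S ⇒ Ax ⇒ yyxx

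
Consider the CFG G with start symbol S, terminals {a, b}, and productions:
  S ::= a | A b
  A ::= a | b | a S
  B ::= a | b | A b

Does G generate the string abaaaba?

no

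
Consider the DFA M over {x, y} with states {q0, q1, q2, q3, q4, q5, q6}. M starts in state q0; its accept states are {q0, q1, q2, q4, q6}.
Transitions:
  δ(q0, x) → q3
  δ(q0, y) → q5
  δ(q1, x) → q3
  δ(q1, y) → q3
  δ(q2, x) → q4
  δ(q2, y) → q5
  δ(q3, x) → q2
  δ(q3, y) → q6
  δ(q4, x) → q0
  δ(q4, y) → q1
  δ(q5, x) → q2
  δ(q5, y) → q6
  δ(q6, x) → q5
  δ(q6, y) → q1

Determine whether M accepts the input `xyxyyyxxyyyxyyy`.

q0 --x--> q3
q3 --y--> q6
q6 --x--> q5
q5 --y--> q6
q6 --y--> q1
q1 --y--> q3
q3 --x--> q2
q2 --x--> q4
q4 --y--> q1
q1 --y--> q3
q3 --y--> q6
q6 --x--> q5
q5 --y--> q6
q6 --y--> q1
q1 --y--> q3
End in state q3, which is not an accepting state.

rejected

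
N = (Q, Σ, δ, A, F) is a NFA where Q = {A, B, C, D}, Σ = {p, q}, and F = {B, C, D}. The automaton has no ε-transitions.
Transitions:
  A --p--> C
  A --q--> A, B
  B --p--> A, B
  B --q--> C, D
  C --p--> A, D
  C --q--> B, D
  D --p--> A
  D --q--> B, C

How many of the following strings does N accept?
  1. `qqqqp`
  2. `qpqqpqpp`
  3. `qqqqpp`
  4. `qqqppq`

`qqqqp`: accepted
`qpqqpqpp`: accepted
`qqqqpp`: accepted
`qqqppq`: accepted

4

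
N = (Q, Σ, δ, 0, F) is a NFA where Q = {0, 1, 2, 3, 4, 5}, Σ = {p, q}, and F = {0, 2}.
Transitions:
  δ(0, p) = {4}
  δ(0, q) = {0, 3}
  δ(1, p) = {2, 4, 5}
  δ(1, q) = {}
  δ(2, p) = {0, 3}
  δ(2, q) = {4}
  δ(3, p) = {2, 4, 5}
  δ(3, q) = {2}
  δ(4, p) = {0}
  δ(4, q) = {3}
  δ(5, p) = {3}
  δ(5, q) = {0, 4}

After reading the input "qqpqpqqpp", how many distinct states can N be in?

5

Start: {0}
read q: {0, 3}
read q: {0, 2, 3}
read p: {0, 2, 3, 4, 5}
read q: {0, 2, 3, 4}
read p: {0, 2, 3, 4, 5}
read q: {0, 2, 3, 4}
read q: {0, 2, 3, 4}
read p: {0, 2, 3, 4, 5}
read p: {0, 2, 3, 4, 5}
Final reachable set {0, 2, 3, 4, 5} has 5 states.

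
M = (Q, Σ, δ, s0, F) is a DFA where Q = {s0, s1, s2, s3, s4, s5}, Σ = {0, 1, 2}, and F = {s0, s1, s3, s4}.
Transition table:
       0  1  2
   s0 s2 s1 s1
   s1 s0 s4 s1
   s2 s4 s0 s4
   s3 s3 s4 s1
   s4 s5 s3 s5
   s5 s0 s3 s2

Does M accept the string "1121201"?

s0 --1--> s1
s1 --1--> s4
s4 --2--> s5
s5 --1--> s3
s3 --2--> s1
s1 --0--> s0
s0 --1--> s1
End in state s1, which is an accepting state.

accepted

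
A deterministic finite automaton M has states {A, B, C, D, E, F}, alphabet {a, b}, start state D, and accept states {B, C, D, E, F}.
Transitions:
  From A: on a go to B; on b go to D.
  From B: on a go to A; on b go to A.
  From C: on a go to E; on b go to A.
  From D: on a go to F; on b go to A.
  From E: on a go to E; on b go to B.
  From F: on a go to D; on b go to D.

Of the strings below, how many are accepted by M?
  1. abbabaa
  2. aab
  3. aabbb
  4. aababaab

abbabaa: rejected
aab: rejected
aabbb: rejected
aababaab: accepted

1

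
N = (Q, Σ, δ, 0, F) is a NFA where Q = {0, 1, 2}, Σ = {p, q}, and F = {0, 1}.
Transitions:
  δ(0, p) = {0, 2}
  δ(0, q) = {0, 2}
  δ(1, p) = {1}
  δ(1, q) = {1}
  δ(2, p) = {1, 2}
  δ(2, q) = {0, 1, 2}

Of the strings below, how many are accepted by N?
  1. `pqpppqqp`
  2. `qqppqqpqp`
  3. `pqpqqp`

`pqpppqqp`: accepted
`qqppqqpqp`: accepted
`pqpqqp`: accepted

3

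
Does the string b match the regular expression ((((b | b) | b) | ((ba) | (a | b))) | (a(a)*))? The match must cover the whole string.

The left alternative (((b|b)|b)|((ba)|(a|b))) matches b.

yes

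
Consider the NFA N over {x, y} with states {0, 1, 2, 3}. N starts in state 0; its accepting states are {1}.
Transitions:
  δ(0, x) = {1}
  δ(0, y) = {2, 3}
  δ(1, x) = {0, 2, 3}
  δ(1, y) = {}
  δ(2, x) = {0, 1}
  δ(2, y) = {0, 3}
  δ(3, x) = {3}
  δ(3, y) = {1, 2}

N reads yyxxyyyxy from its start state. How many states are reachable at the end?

4

Start: {0}
read y: {2, 3}
read y: {0, 1, 2, 3}
read x: {0, 1, 2, 3}
read x: {0, 1, 2, 3}
read y: {0, 1, 2, 3}
read y: {0, 1, 2, 3}
read y: {0, 1, 2, 3}
read x: {0, 1, 2, 3}
read y: {0, 1, 2, 3}
Final reachable set {0, 1, 2, 3} has 4 states.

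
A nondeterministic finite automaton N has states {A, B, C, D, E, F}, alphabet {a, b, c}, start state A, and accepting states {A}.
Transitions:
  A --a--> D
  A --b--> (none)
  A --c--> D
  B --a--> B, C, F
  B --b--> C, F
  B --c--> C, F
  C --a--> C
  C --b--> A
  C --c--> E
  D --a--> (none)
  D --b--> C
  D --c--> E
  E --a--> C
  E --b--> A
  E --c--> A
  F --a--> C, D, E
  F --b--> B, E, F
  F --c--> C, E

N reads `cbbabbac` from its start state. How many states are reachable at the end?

Start: {A}
read c: {D}
read b: {C}
read b: {A}
read a: {D}
read b: {C}
read b: {A}
read a: {D}
read c: {E}
Final reachable set {E} has 1 state.

1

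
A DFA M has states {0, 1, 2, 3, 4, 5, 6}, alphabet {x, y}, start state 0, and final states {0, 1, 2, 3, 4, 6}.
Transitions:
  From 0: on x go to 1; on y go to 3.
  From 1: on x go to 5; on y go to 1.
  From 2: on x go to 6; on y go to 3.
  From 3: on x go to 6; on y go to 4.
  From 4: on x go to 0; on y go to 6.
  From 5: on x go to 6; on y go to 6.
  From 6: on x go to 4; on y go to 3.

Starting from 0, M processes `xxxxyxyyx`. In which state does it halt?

0 --x--> 1
1 --x--> 5
5 --x--> 6
6 --x--> 4
4 --y--> 6
6 --x--> 4
4 --y--> 6
6 --y--> 3
3 --x--> 6

6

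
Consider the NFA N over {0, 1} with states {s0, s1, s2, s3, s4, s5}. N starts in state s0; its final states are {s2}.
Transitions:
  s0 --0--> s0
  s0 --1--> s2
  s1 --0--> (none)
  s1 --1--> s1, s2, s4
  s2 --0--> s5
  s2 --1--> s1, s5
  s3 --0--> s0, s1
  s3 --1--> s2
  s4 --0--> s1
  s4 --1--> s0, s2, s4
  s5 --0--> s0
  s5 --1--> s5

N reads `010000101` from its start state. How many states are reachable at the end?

Start: {s0}
read 0: {s0}
read 1: {s2}
read 0: {s5}
read 0: {s0}
read 0: {s0}
read 0: {s0}
read 1: {s2}
read 0: {s5}
read 1: {s5}
Final reachable set {s5} has 1 state.

1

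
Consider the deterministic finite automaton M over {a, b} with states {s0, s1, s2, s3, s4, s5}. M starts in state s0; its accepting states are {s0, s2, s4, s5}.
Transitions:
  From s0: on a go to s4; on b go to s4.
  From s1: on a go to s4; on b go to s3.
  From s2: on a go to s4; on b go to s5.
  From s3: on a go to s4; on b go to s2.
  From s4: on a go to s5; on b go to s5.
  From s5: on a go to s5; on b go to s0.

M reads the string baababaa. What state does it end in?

s0 --b--> s4
s4 --a--> s5
s5 --a--> s5
s5 --b--> s0
s0 --a--> s4
s4 --b--> s5
s5 --a--> s5
s5 --a--> s5

s5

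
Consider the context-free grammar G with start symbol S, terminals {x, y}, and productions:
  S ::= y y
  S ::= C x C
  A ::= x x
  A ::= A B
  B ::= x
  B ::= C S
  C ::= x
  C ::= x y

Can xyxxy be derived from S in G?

S ⇒ CxC ⇒ xyxC ⇒ xyxxy

yes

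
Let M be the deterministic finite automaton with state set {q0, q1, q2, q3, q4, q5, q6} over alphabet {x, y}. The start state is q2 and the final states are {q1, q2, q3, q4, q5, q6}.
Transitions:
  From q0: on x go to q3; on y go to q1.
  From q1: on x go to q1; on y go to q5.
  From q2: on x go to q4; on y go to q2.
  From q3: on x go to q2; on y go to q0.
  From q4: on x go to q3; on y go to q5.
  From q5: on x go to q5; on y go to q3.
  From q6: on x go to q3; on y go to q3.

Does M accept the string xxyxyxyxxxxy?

rejected

q2 --x--> q4
q4 --x--> q3
q3 --y--> q0
q0 --x--> q3
q3 --y--> q0
q0 --x--> q3
q3 --y--> q0
q0 --x--> q3
q3 --x--> q2
q2 --x--> q4
q4 --x--> q3
q3 --y--> q0
End in state q0, which is not an accepting state.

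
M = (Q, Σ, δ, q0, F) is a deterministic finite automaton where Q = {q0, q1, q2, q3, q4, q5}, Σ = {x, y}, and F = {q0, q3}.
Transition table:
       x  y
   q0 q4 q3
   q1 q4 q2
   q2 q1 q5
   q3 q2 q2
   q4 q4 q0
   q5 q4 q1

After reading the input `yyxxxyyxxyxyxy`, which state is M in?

q2

q0 --y--> q3
q3 --y--> q2
q2 --x--> q1
q1 --x--> q4
q4 --x--> q4
q4 --y--> q0
q0 --y--> q3
q3 --x--> q2
q2 --x--> q1
q1 --y--> q2
q2 --x--> q1
q1 --y--> q2
q2 --x--> q1
q1 --y--> q2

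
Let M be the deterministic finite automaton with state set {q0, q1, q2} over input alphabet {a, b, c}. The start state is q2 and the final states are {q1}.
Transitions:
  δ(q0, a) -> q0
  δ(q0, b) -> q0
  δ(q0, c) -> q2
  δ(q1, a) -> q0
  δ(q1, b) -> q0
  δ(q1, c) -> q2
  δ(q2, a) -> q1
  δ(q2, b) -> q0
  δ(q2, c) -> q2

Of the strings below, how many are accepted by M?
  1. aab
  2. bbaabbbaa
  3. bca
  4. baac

1

aab: rejected
bbaabbbaa: rejected
bca: accepted
baac: rejected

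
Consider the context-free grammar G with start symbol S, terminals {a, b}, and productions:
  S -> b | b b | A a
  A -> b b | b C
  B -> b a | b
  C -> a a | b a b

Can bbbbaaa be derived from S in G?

no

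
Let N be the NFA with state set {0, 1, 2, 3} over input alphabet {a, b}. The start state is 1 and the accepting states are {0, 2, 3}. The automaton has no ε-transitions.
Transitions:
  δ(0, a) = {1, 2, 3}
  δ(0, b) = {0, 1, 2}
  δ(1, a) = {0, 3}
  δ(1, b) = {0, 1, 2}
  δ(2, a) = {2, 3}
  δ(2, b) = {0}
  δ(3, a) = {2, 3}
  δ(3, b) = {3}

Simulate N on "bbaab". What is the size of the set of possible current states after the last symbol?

Start: {1}
read b: {0, 1, 2}
read b: {0, 1, 2}
read a: {0, 1, 2, 3}
read a: {0, 1, 2, 3}
read b: {0, 1, 2, 3}
Final reachable set {0, 1, 2, 3} has 4 states.

4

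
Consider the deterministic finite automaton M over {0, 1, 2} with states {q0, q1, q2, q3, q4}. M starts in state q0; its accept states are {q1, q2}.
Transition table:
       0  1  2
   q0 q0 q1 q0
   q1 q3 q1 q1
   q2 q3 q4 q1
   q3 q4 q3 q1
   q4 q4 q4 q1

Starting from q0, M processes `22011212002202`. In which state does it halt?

q0 --2--> q0
q0 --2--> q0
q0 --0--> q0
q0 --1--> q1
q1 --1--> q1
q1 --2--> q1
q1 --1--> q1
q1 --2--> q1
q1 --0--> q3
q3 --0--> q4
q4 --2--> q1
q1 --2--> q1
q1 --0--> q3
q3 --2--> q1

q1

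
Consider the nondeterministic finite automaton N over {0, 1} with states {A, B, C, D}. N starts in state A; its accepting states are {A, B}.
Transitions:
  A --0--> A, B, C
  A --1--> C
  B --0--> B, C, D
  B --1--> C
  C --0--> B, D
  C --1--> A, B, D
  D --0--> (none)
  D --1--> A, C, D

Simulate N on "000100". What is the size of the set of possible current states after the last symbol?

Start: {A}
read 0: {A, B, C}
read 0: {A, B, C, D}
read 0: {A, B, C, D}
read 1: {A, B, C, D}
read 0: {A, B, C, D}
read 0: {A, B, C, D}
Final reachable set {A, B, C, D} has 4 states.

4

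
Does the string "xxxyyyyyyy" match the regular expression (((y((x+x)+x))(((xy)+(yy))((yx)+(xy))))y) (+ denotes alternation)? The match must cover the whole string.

No split of xxxyyyyyyy into u·v has ((y((x+x)+x))(((xy)+(yy))((yx)+(xy)))) matching u and y matching v.

no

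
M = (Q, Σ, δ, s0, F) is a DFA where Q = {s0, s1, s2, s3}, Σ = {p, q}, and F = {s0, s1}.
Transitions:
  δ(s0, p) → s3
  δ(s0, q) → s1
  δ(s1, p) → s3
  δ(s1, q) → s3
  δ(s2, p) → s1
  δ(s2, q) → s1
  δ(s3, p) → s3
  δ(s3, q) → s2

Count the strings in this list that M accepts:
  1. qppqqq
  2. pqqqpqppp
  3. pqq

qppqqq: rejected
pqqqpqppp: rejected
pqq: accepted

1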